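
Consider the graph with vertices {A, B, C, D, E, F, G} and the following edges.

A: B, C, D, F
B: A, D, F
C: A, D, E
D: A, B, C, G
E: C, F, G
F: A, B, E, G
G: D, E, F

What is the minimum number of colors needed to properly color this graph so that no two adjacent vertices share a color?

3

E, F, G are mutually adjacent, so at least 3 colors are needed.
3 colors suffice: color 1 → {D, F}; color 2 → {A, E}; color 3 → {B, C, G}. No two adjacent vertices share a color.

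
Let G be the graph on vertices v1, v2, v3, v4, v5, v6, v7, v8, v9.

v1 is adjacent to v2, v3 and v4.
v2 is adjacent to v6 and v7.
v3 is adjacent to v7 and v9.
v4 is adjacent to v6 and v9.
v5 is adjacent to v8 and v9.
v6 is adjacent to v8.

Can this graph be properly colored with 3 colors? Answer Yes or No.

Yes

The chromatic number is 3. The cycle v9-v5-v8-v6-v4-v9 has odd length 5, so it cannot be 2-colored; at least 3 colors are needed.
One proper 3-coloring: v1=blue, v2=red, v3=red, v4=red, v5=green, v6=blue, v7=blue, v8=red, v9=blue.
That is already a proper 3-coloring.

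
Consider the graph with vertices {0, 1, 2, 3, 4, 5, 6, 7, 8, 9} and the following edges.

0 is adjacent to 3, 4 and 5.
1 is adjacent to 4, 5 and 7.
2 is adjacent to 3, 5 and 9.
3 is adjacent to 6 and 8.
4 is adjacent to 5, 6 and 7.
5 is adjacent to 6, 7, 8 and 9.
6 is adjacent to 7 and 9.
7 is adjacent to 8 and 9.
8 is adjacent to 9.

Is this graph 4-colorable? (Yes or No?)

Yes

The chromatic number is 4. 4, 5, 6, 7 are pairwise adjacent (a clique of size 4), so at least 4 colors are needed.
4 colors suffice: color a → {3, 5}; color b → {0, 2, 7}; color c → {4, 9}; color d → {1, 6, 8}.
That is already a proper 4-coloring.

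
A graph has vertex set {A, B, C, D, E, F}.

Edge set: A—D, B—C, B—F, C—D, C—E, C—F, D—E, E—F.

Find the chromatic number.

3

C, D, E are mutually adjacent, so at least 3 colors are needed.
3 colors suffice: color 1 → {A, C}; color 2 → {B, E}; color 3 → {D, F}. Every edge joins two different colors.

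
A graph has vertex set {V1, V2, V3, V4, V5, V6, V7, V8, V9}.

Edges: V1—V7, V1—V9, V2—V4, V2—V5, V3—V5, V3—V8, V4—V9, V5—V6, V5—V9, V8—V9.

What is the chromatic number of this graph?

2

V5 and V6 are adjacent, so at least 2 colors are needed.
2 colors suffice: color 1 → {V2, V3, V6, V7, V9}; color 2 → {V1, V4, V5, V8}. No two adjacent vertices share a color.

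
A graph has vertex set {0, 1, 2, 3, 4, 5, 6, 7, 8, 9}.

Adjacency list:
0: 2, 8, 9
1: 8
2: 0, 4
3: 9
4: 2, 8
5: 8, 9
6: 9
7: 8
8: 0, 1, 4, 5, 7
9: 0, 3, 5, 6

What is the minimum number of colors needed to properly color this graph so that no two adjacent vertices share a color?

0 and 8 are adjacent, so at least 2 colors are needed.
2 colors suffice: color red → {2, 8, 9}; color blue → {0, 1, 3, 4, 5, 6, 7}. Every edge joins two different colors.

2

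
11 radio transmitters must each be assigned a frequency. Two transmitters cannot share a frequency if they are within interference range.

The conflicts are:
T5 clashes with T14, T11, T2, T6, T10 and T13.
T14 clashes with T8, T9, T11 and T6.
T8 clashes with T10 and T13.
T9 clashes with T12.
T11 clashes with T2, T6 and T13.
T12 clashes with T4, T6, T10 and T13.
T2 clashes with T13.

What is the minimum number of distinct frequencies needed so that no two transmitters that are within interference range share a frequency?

4

T5, T11, T2, T13 pairwise conflict, so at least 4 frequencies are needed.
4 frequencies suffice: T5=1, T14=3, T8=1, T9=2, T11=2, T12=1, T2=4, T4=2, T6=4, T10=2, T13=3. Every pair that conflicts lands in different frequencies.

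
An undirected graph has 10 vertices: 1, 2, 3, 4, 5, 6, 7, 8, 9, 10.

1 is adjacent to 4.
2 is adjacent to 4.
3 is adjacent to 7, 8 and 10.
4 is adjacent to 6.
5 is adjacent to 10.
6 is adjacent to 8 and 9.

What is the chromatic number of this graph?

2

3 and 7 are adjacent, so at least 2 colors are needed.
2 colors suffice: color red → {1, 2, 3, 5, 6}; color blue → {4, 7, 8, 9, 10}. Each edge has distinct colors on its endpoints.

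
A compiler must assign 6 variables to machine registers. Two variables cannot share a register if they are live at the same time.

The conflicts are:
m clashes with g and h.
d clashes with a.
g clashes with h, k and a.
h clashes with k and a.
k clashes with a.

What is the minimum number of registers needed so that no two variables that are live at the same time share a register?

g, h, k, a pairwise conflict, so at least 4 registers are needed.
4 registers suffice: register 1 → {d, h}; register 2 → {m, a}; register 3 → {g}; register 4 → {k}. Every pair that conflicts lands in different registers.

4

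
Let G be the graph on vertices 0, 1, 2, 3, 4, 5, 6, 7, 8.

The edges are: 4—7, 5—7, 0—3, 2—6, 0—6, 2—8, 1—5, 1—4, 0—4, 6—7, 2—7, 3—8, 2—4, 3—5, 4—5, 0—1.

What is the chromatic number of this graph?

3

0, 1, 4 form a triangle, so at least 3 colors are needed.
3 colors suffice: color a → {3, 4, 6}; color b → {0, 2, 5}; color c → {1, 7, 8}. Every edge joins two different colors.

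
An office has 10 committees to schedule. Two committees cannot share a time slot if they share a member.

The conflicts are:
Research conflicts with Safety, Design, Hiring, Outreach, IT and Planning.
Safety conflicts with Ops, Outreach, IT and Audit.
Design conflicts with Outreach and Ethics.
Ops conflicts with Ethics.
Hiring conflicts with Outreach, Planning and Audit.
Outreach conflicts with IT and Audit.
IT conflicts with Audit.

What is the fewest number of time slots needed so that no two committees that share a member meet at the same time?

Research, Safety, Outreach, IT all conflict with each other, so at least 4 time slots are needed.
4 time slots suffice: time slot 1 → {Research, Ethics, Audit}; time slot 2 → {Ops, Outreach, Planning}; time slot 3 → {Safety, Design, Hiring}; time slot 4 → {IT}. Every pair that conflicts lands in different time slots.

4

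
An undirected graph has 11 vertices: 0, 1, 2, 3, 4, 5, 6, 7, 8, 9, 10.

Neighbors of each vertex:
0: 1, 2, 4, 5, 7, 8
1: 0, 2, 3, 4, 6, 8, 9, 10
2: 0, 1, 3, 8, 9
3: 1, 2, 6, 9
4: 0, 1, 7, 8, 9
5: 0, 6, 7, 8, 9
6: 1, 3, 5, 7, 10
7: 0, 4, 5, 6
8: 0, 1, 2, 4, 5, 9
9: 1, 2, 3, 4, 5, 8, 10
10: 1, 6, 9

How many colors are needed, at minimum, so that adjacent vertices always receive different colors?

4

0, 1, 2, 8 form a clique, so at least 4 colors are needed.
4 colors suffice: color red → {1, 5}; color blue → {0, 6, 9}; color green → {3, 7, 8, 10}; color yellow → {2, 4}. Every edge joins two different colors.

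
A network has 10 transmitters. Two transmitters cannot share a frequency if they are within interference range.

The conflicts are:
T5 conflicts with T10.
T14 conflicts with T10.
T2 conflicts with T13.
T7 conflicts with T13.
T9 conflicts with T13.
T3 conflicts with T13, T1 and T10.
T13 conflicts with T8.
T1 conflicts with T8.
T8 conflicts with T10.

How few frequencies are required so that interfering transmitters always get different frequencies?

T3 and T1 conflict, so at least 2 frequencies are needed.
2 frequencies suffice: frequency 1 → {T13, T1, T10}; frequency 2 → {T5, T14, T2, T7, T9, T3, T8}. No two conflicting transmitters share a frequency.

2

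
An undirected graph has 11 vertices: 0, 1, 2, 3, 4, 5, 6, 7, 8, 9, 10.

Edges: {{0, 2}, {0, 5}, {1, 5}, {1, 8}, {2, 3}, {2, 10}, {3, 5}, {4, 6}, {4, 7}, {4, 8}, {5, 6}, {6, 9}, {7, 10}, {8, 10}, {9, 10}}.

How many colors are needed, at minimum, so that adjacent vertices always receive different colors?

3

The cycle 8-1-5-6-4-8 has odd length 5, so it cannot be 2-colored; at least 3 colors are needed.
A valid assignment using 3 colors: 0=green, 1=green, 2=blue, 3=green, 4=red, 5=red, 6=blue, 7=blue, 8=blue, 9=green, 10=red. Every edge joins two different colors.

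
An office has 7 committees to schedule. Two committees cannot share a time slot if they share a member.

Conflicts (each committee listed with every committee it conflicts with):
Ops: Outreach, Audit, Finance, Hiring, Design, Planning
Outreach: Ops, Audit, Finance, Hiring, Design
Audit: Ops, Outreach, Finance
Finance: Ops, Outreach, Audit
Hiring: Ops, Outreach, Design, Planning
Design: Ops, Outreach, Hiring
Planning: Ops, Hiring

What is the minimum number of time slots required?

4

Ops, Outreach, Hiring, Design are mutually in conflict, so at least 4 time slots are needed.
Using 4 time slots: Ops=1, Outreach=2, Audit=3, Finance=4, Hiring=3, Design=4, Planning=2. Each listed conflict is separated.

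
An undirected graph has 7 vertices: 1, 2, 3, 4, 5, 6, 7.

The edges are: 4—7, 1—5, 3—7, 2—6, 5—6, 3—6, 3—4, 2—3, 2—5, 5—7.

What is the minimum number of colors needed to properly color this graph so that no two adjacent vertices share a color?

2, 5, 6 are mutually adjacent, so at least 3 colors are needed.
One proper 3-coloring: 1=blue, 2=green, 3=red, 4=green, 5=red, 6=blue, 7=blue. Each edge has distinct colors on its endpoints.

3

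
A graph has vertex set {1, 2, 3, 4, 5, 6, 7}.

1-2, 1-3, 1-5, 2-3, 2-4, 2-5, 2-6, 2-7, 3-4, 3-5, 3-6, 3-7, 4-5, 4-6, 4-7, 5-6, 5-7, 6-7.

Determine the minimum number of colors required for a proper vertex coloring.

6

2, 3, 4, 5, 6, 7 form a clique, so at least 6 colors are needed.
One proper 6-coloring: 1=d, 2=a, 3=c, 4=e, 5=b, 6=f, 7=d. Every edge joins two different colors.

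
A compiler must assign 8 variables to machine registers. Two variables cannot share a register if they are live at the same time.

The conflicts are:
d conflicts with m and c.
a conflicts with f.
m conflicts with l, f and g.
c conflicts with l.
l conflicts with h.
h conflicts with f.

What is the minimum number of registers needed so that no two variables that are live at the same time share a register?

2

m and f conflict, so at least 2 registers are needed.
2 registers suffice: d=2, a=1, m=1, c=1, l=2, h=1, f=2, g=2. Each listed conflict is separated.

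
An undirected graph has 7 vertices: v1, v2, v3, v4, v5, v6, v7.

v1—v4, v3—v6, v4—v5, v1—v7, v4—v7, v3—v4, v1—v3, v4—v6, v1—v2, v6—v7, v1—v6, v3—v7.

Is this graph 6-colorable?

Yes

The chromatic number is 5. v1, v3, v4, v6, v7 are pairwise adjacent (a clique of size 5), so at least 5 colors are needed.
5 colors suffice: v1=1, v2=2, v3=4, v4=2, v5=1, v6=5, v7=3.
Since 6 ≥ 5, a proper 6-coloring certainly exists.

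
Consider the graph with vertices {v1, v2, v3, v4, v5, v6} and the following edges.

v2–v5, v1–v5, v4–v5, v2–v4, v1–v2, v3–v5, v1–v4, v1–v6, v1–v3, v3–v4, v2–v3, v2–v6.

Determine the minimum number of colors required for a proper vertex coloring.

v1, v2, v3, v4, v5 are pairwise adjacent (a clique of size 5), so at least 5 colors are needed.
5 colors suffice: color R → {v2}; color B → {v1}; color G → {v3, v6}; color Y → {v4}; color P → {v5}. Each edge has distinct colors on its endpoints.

5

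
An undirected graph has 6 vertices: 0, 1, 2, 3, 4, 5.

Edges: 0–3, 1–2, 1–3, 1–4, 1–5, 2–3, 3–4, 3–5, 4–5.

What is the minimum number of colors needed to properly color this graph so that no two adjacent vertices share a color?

4

1, 3, 4, 5 form a clique, so at least 4 colors are needed.
One proper 4-coloring: 0=b, 1=b, 2=c, 3=a, 4=c, 5=d. Every edge joins two different colors.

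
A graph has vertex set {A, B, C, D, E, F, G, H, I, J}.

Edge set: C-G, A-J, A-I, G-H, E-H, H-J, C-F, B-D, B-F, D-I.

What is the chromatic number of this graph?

3

The cycle D-I-A-J-H-G-C-F-B-D has odd length 9, so it cannot be 2-colored; at least 3 colors are needed.
One proper 3-coloring: A=1, B=3, C=1, D=1, E=2, F=2, G=2, H=1, I=2, J=2. Each edge has distinct colors on its endpoints.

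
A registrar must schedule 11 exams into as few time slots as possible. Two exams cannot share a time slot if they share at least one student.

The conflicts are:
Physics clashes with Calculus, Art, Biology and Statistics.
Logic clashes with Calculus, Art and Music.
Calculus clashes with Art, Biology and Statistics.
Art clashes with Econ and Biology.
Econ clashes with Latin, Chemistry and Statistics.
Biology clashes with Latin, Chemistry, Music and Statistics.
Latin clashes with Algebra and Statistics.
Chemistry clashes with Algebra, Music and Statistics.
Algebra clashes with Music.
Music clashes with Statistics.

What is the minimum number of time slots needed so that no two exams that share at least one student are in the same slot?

4

Physics, Calculus, Biology, Statistics pairwise conflict, so at least 4 time slots are needed.
Using 4 time slots: Physics=4, Logic=1, Calculus=3, Art=2, Econ=1, Biology=1, Latin=3, Chemistry=3, Algebra=1, Music=4, Statistics=2. Each listed conflict is separated.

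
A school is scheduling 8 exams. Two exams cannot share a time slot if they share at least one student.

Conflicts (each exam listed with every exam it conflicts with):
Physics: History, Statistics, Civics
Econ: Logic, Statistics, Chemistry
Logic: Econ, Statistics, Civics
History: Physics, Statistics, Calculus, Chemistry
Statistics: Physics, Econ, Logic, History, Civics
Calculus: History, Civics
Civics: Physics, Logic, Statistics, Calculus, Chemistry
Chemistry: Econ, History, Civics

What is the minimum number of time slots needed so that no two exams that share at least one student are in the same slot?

Econ, Logic, Statistics pairwise conflict, so at least 3 time slots are needed.
Using 3 time slots: Physics=3, Econ=2, Logic=3, History=2, Statistics=1, Calculus=1, Civics=2, Chemistry=1. Every pair that conflicts lands in different time slots.

3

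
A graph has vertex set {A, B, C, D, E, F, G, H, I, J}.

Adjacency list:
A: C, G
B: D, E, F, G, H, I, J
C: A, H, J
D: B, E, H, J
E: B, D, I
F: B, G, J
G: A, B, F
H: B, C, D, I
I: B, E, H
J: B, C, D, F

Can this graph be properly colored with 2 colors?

No

B, D, H form a triangle, so at least 3 colors are needed.
So 2 colors are not enough.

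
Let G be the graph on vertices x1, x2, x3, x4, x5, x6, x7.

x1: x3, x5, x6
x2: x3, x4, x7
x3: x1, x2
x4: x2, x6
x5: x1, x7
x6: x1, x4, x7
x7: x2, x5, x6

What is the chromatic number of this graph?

3

The cycle x3-x2-x4-x6-x1-x3 has odd length 5, so it cannot be 2-colored; at least 3 colors are needed.
3 colors suffice: color 1 → {x1, x2}; color 2 → {x3, x5, x6}; color 3 → {x4, x7}. Each edge has distinct colors on its endpoints.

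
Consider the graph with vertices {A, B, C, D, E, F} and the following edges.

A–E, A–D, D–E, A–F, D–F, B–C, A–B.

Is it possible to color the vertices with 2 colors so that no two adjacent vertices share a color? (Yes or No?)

A, D, F are pairwise adjacent, so at least 3 colors are needed.
So 2 colors are not enough.

No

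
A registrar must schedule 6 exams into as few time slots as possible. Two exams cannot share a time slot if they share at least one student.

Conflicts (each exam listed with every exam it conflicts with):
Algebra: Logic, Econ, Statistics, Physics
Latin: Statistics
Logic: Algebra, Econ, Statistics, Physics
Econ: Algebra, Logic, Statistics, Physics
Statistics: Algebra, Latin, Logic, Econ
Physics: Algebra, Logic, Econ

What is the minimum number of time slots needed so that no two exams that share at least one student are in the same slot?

4

Algebra, Logic, Econ, Physics are mutually in conflict, so at least 4 time slots are needed.
4 time slots suffice: time slot 1 → {Latin, Econ}; time slot 2 → {Algebra}; time slot 3 → {Logic}; time slot 4 → {Statistics, Physics}. Each listed conflict is separated.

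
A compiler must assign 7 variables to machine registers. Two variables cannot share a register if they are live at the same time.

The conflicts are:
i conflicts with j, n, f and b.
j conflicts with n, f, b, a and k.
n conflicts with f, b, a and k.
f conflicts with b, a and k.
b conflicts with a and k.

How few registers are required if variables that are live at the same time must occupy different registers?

5

i, j, n, f, b are mutually in conflict, so at least 5 registers are needed.
5 registers suffice: i=5, j=4, n=2, f=1, b=3, a=5, k=5. Each listed conflict is separated.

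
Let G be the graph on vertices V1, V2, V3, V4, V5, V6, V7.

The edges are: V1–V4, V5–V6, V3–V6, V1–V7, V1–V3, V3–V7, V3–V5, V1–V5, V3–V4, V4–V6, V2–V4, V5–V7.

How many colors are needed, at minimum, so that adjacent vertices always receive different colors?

V1, V3, V5, V7 form a clique, so at least 4 colors are needed.
A valid assignment using 4 colors: V1=3, V2=1, V3=1, V4=2, V5=2, V6=3, V7=4. Each edge has distinct colors on its endpoints.

4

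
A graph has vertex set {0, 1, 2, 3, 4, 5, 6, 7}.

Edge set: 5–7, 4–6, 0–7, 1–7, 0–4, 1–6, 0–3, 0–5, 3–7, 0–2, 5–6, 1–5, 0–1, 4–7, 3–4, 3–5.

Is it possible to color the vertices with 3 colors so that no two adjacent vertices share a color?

No

0, 1, 5, 7 are mutually adjacent (a clique of size 4), so at least 4 colors are needed.
So 3 colors are not enough.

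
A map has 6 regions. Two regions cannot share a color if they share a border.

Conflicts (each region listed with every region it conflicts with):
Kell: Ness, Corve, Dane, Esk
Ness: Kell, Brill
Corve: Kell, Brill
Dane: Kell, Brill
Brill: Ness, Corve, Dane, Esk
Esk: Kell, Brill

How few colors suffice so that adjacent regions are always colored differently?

Kell and Corve conflict, so at least 2 colors are needed.
One proper 2-coloring: Kell=1, Ness=2, Corve=2, Dane=2, Brill=1, Esk=2. Every pair that conflicts lands in different colors.

2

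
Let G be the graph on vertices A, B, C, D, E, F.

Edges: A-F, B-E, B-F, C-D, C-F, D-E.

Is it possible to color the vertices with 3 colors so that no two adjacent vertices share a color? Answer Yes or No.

The chromatic number is 3. The cycle B-E-D-C-F-B has odd length 5, so it cannot be 2-colored; at least 3 colors are needed.
3 colors suffice: A=blue, B=green, C=blue, D=red, E=blue, F=red.
That is already a proper 3-coloring.

Yes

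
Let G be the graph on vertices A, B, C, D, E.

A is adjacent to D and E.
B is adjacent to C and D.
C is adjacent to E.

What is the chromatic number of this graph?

The cycle C-B-D-A-E-C has odd length 5, so it cannot be 2-colored; at least 3 colors are needed.
3 colors suffice: color 1 → {C, D}; color 2 → {B, E}; color 3 → {A}. No two adjacent vertices share a color.

3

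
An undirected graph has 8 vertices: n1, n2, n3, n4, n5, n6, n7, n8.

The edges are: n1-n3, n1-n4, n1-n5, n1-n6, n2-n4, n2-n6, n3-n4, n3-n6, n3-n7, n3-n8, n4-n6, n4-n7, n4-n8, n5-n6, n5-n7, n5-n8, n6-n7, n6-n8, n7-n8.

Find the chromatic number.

n3, n4, n6, n7, n8 are mutually adjacent (a clique of size 5), so at least 5 colors are needed.
5 colors suffice: color 1 → {n6}; color 2 → {n4, n5}; color 3 → {n1, n2, n8}; color 4 → {n3}; color 5 → {n7}. Every edge joins two different colors.

5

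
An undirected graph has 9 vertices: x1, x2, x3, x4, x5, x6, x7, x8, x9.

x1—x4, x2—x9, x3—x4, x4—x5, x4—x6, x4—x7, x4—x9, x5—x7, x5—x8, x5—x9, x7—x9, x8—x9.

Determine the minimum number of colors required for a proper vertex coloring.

4

x4, x5, x7, x9 are mutually adjacent (a clique of size 4), so at least 4 colors are needed.
A valid assignment using 4 colors: x1=2, x2=1, x3=2, x4=1, x5=3, x6=2, x7=4, x8=1, x9=2. No two adjacent vertices share a color.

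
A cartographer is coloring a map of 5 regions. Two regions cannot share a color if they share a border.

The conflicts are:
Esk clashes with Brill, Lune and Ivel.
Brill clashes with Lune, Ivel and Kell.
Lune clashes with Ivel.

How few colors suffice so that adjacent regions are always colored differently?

Esk, Brill, Lune, Ivel all conflict with each other, so at least 4 colors are needed.
A valid assignment using 4 colors: Esk=2, Brill=1, Lune=3, Ivel=4, Kell=2. Every pair that conflicts lands in different colors.

4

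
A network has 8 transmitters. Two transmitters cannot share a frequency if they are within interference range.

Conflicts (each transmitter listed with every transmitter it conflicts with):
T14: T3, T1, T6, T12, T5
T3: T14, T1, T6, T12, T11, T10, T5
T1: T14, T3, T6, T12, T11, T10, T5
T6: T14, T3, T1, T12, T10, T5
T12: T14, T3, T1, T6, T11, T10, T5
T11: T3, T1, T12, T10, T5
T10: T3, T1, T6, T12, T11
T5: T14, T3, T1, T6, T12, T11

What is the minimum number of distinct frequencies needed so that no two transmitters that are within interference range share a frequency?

T14, T3, T1, T6, T12, T5 all conflict with each other, so at least 6 frequencies are needed.
6 frequencies suffice: frequency 1 → {T12}; frequency 2 → {T1}; frequency 3 → {T3}; frequency 4 → {T10, T5}; frequency 5 → {T6, T11}; frequency 6 → {T14}. Each listed conflict is separated.

6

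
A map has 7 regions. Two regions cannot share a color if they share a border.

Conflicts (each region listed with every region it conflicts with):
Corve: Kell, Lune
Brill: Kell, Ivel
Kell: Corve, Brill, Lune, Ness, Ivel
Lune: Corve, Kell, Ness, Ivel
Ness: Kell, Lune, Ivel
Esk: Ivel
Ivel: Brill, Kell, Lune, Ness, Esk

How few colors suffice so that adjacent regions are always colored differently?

4

Kell, Lune, Ness, Ivel all conflict with each other, so at least 4 colors are needed.
One proper 4-coloring: Corve=2, Brill=3, Kell=1, Lune=3, Ness=4, Esk=1, Ivel=2. No two conflicting regions share a color.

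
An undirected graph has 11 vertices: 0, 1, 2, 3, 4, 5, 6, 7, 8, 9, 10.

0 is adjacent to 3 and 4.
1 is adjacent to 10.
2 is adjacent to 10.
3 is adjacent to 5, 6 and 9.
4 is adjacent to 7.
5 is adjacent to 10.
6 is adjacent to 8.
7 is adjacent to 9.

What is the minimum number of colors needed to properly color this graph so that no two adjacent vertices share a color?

3

The cycle 4-0-3-9-7-4 has odd length 5, so it cannot be 2-colored; at least 3 colors are needed.
One proper 3-coloring: 0=blue, 1=blue, 2=blue, 3=red, 4=green, 5=blue, 6=blue, 7=red, 8=red, 9=blue, 10=red. Each edge has distinct colors on its endpoints.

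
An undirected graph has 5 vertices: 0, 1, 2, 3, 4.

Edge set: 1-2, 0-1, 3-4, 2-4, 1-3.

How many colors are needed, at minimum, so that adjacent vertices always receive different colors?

2

1 and 3 are adjacent, so at least 2 colors are needed.
2 colors suffice: color a → {1, 4}; color b → {0, 2, 3}. Each edge has distinct colors on its endpoints.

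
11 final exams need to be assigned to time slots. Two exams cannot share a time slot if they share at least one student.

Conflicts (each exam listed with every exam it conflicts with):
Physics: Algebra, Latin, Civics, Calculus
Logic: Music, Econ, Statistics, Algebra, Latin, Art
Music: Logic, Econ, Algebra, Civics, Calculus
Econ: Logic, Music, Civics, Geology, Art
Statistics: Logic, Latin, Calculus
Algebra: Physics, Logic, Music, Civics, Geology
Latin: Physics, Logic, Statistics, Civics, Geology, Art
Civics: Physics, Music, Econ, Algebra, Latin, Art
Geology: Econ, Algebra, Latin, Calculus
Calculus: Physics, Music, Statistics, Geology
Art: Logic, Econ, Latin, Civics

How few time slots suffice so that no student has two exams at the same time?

Logic, Statistics, Latin pairwise conflict, so at least 3 time slots are needed.
Using 3 time slots: Physics=3, Logic=2, Music=3, Econ=1, Statistics=3, Algebra=1, Latin=1, Civics=2, Geology=2, Calculus=1, Art=3. Every pair that conflicts lands in different time slots.

3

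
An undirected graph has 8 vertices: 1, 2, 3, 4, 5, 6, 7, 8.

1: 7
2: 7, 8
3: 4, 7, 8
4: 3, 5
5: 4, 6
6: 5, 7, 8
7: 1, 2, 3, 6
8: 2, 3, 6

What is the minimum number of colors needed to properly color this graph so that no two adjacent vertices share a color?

The cycle 5-6-7-3-4-5 has odd length 5, so it cannot be 2-colored; at least 3 colors are needed.
3 colors suffice: color red → {5, 7, 8}; color blue → {1, 2, 3, 6}; color green → {4}. No two adjacent vertices share a color.

3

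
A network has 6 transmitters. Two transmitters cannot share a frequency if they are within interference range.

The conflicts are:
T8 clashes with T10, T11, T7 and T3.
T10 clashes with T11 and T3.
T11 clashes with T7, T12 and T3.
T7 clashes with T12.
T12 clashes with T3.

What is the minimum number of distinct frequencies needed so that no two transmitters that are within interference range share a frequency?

4

T8, T10, T11, T3 are mutually in conflict, so at least 4 frequencies are needed.
4 frequencies suffice: frequency 1 → {T11}; frequency 2 → {T8, T12}; frequency 3 → {T7, T3}; frequency 4 → {T10}. No two conflicting transmitters share a frequency.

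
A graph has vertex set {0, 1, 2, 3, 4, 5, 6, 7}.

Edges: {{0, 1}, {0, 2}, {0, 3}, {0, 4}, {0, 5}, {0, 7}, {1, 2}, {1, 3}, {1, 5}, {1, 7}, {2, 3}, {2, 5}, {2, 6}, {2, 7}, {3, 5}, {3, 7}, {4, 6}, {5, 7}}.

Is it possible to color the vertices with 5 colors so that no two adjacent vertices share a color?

0, 1, 2, 3, 5, 7 are pairwise adjacent (a clique of size 6), so at least 6 colors are needed.
So 5 colors are not enough.

No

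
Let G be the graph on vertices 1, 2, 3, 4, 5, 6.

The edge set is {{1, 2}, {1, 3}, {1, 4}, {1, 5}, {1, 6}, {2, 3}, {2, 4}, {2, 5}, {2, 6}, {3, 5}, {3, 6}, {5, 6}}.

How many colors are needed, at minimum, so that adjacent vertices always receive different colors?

1, 2, 3, 5, 6 are pairwise adjacent (a clique of size 5), so at least 5 colors are needed.
5 colors suffice: color red → {1}; color blue → {2}; color green → {4, 5}; color yellow → {3}; color purple → {6}. No two adjacent vertices share a color.

5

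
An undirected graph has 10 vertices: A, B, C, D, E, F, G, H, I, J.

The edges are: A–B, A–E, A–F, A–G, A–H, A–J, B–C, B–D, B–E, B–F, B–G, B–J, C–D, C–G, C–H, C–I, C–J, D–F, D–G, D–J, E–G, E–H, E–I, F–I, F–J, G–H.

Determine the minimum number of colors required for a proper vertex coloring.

A, B, F, J are mutually adjacent (a clique of size 4), so at least 4 colors are needed.
One proper 4-coloring: A=blue, B=red, C=yellow, D=blue, E=yellow, F=yellow, G=green, H=red, I=red, J=green. Every edge joins two different colors.

4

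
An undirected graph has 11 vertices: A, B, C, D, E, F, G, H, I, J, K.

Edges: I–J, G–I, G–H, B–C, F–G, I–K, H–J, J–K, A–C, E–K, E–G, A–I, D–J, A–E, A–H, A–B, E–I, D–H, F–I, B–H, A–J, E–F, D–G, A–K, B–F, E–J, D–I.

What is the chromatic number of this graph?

5

A, E, I, J, K form a clique, so at least 5 colors are needed.
A valid assignment using 5 colors: A=1, B=3, C=2, D=4, E=4, F=5, G=1, H=2, I=2, J=3, K=5. No two adjacent vertices share a color.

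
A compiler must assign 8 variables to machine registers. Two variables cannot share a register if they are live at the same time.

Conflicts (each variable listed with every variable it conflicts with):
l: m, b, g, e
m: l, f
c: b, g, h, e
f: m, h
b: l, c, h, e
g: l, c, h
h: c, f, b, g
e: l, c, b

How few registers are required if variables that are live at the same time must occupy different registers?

3

c, g, h all conflict with each other, so at least 3 registers are needed.
Using 3 registers: l=2, m=1, c=2, f=2, b=3, g=3, h=1, e=1. No two conflicting variables share a register.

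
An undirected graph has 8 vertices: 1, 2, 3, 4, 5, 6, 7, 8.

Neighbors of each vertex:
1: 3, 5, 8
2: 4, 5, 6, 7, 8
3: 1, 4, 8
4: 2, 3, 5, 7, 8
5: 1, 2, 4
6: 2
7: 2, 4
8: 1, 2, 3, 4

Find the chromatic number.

3

3, 4, 8 form a triangle, so at least 3 colors are needed.
3 colors suffice: color red → {1, 4, 6}; color blue → {2, 3}; color green → {5, 7, 8}. Each edge has distinct colors on its endpoints.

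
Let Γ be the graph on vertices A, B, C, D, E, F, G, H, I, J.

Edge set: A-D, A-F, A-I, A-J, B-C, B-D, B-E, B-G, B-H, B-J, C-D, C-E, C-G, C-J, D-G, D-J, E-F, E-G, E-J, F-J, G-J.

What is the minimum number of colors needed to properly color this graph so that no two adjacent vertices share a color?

5

B, C, D, G, J are mutually adjacent (a clique of size 5), so at least 5 colors are needed.
5 colors suffice: color 1 → {H, I, J}; color 2 → {A, B}; color 3 → {F, G}; color 4 → {D, E}; color 5 → {C}. Every edge joins two different colors.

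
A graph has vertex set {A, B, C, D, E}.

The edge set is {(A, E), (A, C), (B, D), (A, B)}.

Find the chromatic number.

A and C are adjacent, so at least 2 colors are needed.
A valid assignment using 2 colors: A=red, B=blue, C=blue, D=red, E=blue. Each edge has distinct colors on its endpoints.

2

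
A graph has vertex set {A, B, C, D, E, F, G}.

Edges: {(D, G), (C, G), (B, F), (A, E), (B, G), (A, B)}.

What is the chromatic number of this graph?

2

A and E are adjacent, so at least 2 colors are needed.
2 colors suffice: color 1 → {B, C, D, E}; color 2 → {A, F, G}. Each edge has distinct colors on its endpoints.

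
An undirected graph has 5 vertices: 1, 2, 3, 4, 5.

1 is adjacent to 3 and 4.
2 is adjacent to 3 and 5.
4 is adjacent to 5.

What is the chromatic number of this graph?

3

The cycle 1-4-5-2-3-1 has odd length 5, so it cannot be 2-colored; at least 3 colors are needed.
A valid assignment using 3 colors: 1=a, 2=b, 3=c, 4=b, 5=a. Each edge has distinct colors on its endpoints.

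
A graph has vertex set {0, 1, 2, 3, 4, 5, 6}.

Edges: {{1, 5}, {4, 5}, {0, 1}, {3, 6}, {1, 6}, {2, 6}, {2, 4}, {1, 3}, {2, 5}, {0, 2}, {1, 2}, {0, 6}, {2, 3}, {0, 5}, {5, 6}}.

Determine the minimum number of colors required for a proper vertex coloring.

0, 1, 2, 5, 6 are pairwise adjacent (a clique of size 5), so at least 5 colors are needed.
One proper 5-coloring: 0=purple, 1=blue, 2=red, 3=yellow, 4=blue, 5=yellow, 6=green. Each edge has distinct colors on its endpoints.

5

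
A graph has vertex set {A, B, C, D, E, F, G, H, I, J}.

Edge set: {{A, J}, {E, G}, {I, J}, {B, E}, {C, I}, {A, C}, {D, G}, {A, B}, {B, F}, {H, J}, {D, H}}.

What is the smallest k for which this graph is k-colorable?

3

The cycle B-A-J-H-D-G-E-B has odd length 7, so it cannot be 2-colored; at least 3 colors are needed.
3 colors suffice: color 1 → {A, E, F, H, I}; color 2 → {B, C, D, J}; color 3 → {G}. No two adjacent vertices share a color.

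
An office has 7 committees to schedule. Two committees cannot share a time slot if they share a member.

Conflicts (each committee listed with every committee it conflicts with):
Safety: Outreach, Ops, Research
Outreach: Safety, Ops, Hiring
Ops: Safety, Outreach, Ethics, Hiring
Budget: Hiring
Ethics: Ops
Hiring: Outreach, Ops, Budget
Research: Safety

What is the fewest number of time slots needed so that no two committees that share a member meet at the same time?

3

Outreach, Ops, Hiring are mutually in conflict, so at least 3 time slots are needed.
A valid assignment using 3 time slots: Safety=3, Outreach=2, Ops=1, Budget=1, Ethics=2, Hiring=3, Research=1. Each listed conflict is separated.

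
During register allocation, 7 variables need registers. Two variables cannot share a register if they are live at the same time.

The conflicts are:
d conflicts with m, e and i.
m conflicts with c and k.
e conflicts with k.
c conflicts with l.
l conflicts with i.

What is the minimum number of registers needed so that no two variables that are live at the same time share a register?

3

The cycle d-i-l-c-m-d has odd length 5, so it cannot be 2-colored; at least 3 registers are needed.
3 registers suffice: register 1 → {m, e, l}; register 2 → {d, c, k}; register 3 → {i}. Every pair that conflicts lands in different registers.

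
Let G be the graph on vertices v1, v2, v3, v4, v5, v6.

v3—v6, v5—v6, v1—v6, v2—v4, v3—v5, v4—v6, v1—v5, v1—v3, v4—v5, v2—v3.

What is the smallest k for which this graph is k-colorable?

v1, v3, v5, v6 are pairwise adjacent (a clique of size 4), so at least 4 colors are needed.
A valid assignment using 4 colors: v1=Y, v2=R, v3=B, v4=B, v5=G, v6=R. Each edge has distinct colors on its endpoints.

4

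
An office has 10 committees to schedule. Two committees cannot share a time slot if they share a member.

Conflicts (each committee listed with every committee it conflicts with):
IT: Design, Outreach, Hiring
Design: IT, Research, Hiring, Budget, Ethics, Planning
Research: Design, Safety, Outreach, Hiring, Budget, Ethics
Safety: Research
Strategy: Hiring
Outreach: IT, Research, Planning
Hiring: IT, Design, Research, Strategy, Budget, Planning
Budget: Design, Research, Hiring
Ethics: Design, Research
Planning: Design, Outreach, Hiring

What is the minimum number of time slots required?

4

Design, Research, Hiring, Budget pairwise conflict, so at least 4 time slots are needed.
4 time slots suffice: time slot 1 → {IT, Research, Strategy, Planning}; time slot 2 → {Safety, Outreach, Hiring, Ethics}; time slot 3 → {Design}; time slot 4 → {Budget}. Each listed conflict is separated.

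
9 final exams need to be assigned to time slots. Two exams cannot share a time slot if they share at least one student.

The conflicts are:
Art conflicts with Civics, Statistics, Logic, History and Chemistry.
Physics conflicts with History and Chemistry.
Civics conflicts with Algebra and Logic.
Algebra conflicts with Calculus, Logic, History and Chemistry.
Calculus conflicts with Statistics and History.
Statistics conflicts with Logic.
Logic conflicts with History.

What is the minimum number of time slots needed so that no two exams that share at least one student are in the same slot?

Art, Statistics, Logic all conflict with each other, so at least 3 time slots are needed.
3 time slots suffice: time slot 1 → {Art, Physics, Algebra}; time slot 2 → {Calculus, Logic, Chemistry}; time slot 3 → {Civics, Statistics, History}. Every pair that conflicts lands in different time slots.

3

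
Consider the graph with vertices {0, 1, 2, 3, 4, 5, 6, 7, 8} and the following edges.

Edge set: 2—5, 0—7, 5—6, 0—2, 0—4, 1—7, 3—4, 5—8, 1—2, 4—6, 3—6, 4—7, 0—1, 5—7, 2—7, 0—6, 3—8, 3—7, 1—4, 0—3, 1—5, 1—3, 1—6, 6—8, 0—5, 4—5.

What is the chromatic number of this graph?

5

0, 1, 3, 4, 6 are pairwise adjacent (a clique of size 5), so at least 5 colors are needed.
A valid assignment using 5 colors: 0=red, 1=green, 2=purple, 3=blue, 4=purple, 5=blue, 6=yellow, 7=yellow, 8=red. Every edge joins two different colors.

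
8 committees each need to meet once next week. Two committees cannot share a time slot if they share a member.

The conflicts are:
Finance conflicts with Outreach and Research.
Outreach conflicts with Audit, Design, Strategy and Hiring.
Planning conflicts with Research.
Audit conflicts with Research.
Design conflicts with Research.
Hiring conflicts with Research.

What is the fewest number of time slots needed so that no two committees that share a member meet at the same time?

Outreach and Design conflict, so at least 2 time slots are needed.
2 time slots suffice: time slot 1 → {Outreach, Research}; time slot 2 → {Finance, Planning, Audit, Design, Strategy, Hiring}. No two conflicting committees share a time slot.

2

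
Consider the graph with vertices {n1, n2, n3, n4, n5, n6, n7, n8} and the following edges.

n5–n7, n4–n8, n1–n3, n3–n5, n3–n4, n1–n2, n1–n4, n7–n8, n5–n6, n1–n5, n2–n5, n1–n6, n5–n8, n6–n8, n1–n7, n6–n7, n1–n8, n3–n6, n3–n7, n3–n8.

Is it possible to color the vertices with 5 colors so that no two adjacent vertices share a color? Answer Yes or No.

n1, n3, n5, n6, n7, n8 are mutually adjacent (a clique of size 6), so at least 6 colors are needed.
So 5 colors are not enough.

No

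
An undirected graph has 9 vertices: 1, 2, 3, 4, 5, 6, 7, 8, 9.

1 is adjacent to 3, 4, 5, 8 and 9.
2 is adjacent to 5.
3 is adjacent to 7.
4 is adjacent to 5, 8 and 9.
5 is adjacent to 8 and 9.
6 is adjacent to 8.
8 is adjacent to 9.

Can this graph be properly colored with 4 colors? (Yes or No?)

No

1, 4, 5, 8, 9 are mutually adjacent (a clique of size 5), so at least 5 colors are needed.
So 4 colors are not enough.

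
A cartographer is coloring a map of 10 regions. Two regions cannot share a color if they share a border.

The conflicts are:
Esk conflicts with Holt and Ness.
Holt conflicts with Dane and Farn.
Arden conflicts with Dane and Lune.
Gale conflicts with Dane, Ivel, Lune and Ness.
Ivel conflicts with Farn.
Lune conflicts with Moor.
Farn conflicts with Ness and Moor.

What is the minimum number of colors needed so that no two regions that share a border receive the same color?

3

The cycle Ness-Esk-Holt-Dane-Gale-Ness has odd length 5, so it cannot be 2-colored; at least 3 colors are needed.
One proper 3-coloring: Esk=1, Holt=2, Arden=1, Gale=1, Dane=3, Ivel=2, Lune=2, Farn=1, Ness=2, Moor=3. Every pair that conflicts lands in different colors.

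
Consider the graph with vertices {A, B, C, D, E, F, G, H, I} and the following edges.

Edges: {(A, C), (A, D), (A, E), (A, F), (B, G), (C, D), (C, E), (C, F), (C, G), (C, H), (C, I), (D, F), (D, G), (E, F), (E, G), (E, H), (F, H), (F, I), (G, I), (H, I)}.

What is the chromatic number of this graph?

4

A, C, D, F are mutually adjacent (a clique of size 4), so at least 4 colors are needed.
4 colors suffice: A=yellow, B=red, C=red, D=green, E=green, F=blue, G=blue, H=yellow, I=green. Every edge joins two different colors.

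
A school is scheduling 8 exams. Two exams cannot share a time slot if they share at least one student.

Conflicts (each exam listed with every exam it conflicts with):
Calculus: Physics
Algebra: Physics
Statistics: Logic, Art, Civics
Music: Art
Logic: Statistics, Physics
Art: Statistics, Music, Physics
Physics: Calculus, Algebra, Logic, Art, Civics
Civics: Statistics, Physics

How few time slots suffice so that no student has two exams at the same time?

Algebra and Physics conflict, so at least 2 time slots are needed.
2 time slots suffice: time slot 1 → {Statistics, Music, Physics}; time slot 2 → {Calculus, Algebra, Logic, Art, Civics}. Every pair that conflicts lands in different time slots.

2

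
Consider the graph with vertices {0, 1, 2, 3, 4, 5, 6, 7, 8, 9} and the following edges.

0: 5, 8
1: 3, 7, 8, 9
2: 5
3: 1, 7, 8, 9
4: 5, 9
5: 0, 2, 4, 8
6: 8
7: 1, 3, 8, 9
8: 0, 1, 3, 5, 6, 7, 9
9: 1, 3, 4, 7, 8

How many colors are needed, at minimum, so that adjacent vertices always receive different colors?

1, 3, 7, 8, 9 are mutually adjacent (a clique of size 5), so at least 5 colors are needed.
5 colors suffice: 0=c, 1=d, 2=a, 3=e, 4=a, 5=b, 6=b, 7=c, 8=a, 9=b. No two adjacent vertices share a color.

5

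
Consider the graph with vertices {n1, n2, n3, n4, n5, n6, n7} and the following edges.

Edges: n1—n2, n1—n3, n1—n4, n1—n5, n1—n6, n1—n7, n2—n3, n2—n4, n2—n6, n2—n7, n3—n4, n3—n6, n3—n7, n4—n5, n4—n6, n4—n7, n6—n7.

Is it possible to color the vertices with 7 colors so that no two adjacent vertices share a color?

Yes

The chromatic number is 6. n1, n2, n3, n4, n6, n7 are mutually adjacent (a clique of size 6), so at least 6 colors are needed.
6 colors suffice: color 1 → {n4}; color 2 → {n1}; color 3 → {n2, n5}; color 4 → {n7}; color 5 → {n6}; color 6 → {n3}.
Since 7 ≥ 6, a proper 7-coloring certainly exists.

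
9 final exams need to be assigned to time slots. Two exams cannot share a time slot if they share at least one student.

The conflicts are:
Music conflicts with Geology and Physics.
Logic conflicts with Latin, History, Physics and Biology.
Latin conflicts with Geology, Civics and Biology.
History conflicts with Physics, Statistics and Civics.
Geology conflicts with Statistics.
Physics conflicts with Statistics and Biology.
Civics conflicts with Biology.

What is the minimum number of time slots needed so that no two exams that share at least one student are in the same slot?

Logic, Physics, Biology pairwise conflict, so at least 3 time slots are needed.
3 time slots suffice: time slot 1 → {Latin, Physics}; time slot 2 → {Music, Logic, Statistics, Civics}; time slot 3 → {History, Geology, Biology}. Every pair that conflicts lands in different time slots.

3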